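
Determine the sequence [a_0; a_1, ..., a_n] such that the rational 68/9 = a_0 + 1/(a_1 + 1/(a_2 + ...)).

[7; 1, 1, 4]

Run the Euclidean algorithm on 68 and 9; the successive quotients are the partial quotients a_0, a_1, ... (each step inverts the fractional part left over by the previous one):
  68 = 7*9 + 5, so a_0 = 7.
  9 = 1*5 + 4, so a_1 = 1.
  5 = 1*4 + 1, so a_2 = 1.
  4 = 4*1 + 0, so a_3 = 4.
The remainder reaches 0 after 4 divisions, so the expansion has 4 partial quotients, read off in order.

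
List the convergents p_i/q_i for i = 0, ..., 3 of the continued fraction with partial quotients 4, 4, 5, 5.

Using the convergent recurrence p_i = a_i*p_{i-1} + p_{i-2}, q_i = a_i*q_{i-1} + q_{i-2} with p_{-2}=0, p_{-1}=1, q_{-2}=1, q_{-1}=0:
  i=0: a_0=4, p_0 = 4*1 + 0 = 4, q_0 = 4*0 + 1 = 1.
  i=1: a_1=4, p_1 = 4*4 + 1 = 17, q_1 = 4*1 + 0 = 4.
  i=2: a_2=5, p_2 = 5*17 + 4 = 89, q_2 = 5*4 + 1 = 21.
  i=3: a_3=5, p_3 = 5*89 + 17 = 462, q_3 = 5*21 + 4 = 109.

4/1, 17/4, 89/21, 462/109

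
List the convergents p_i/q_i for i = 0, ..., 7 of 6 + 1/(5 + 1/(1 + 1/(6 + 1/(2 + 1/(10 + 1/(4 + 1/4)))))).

Using the convergent recurrence p_i = a_i*p_{i-1} + p_{i-2}, q_i = a_i*q_{i-1} + q_{i-2} with p_{-2}=0, p_{-1}=1, q_{-2}=1, q_{-1}=0:
  i=0: a_0=6, p_0 = 6*1 + 0 = 6, q_0 = 6*0 + 1 = 1.
  i=1: a_1=5, p_1 = 5*6 + 1 = 31, q_1 = 5*1 + 0 = 5.
  i=2: a_2=1, p_2 = 1*31 + 6 = 37, q_2 = 1*5 + 1 = 6.
  i=3: a_3=6, p_3 = 6*37 + 31 = 253, q_3 = 6*6 + 5 = 41.
  i=4: a_4=2, p_4 = 2*253 + 37 = 543, q_4 = 2*41 + 6 = 88.
  i=5: a_5=10, p_5 = 10*543 + 253 = 5683, q_5 = 10*88 + 41 = 921.
  i=6: a_6=4, p_6 = 4*5683 + 543 = 23275, q_6 = 4*921 + 88 = 3772.
  i=7: a_7=4, p_7 = 4*23275 + 5683 = 98783, q_7 = 4*3772 + 921 = 16009.

6/1, 31/5, 37/6, 253/41, 543/88, 5683/921, 23275/3772, 98783/16009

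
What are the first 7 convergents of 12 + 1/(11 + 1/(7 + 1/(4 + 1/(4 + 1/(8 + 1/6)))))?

Using the convergent recurrence p_i = a_i*p_{i-1} + p_{i-2}, q_i = a_i*q_{i-1} + q_{i-2} with p_{-2}=0, p_{-1}=1, q_{-2}=1, q_{-1}=0:
  i=0: a_0=12, p_0 = 12*1 + 0 = 12, q_0 = 12*0 + 1 = 1.
  i=1: a_1=11, p_1 = 11*12 + 1 = 133, q_1 = 11*1 + 0 = 11.
  i=2: a_2=7, p_2 = 7*133 + 12 = 943, q_2 = 7*11 + 1 = 78.
  i=3: a_3=4, p_3 = 4*943 + 133 = 3905, q_3 = 4*78 + 11 = 323.
  i=4: a_4=4, p_4 = 4*3905 + 943 = 16563, q_4 = 4*323 + 78 = 1370.
  i=5: a_5=8, p_5 = 8*16563 + 3905 = 136409, q_5 = 8*1370 + 323 = 11283.
  i=6: a_6=6, p_6 = 6*136409 + 16563 = 835017, q_6 = 6*11283 + 1370 = 69068.

12/1, 133/11, 943/78, 3905/323, 16563/1370, 136409/11283, 835017/69068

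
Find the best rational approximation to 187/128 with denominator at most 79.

111/76

Expand x = 187/128 as a continued fraction with the Euclidean algorithm:
  187 = 1*128 + 59, so a_0 = 1.
  128 = 2*59 + 10, so a_1 = 2.
  59 = 5*10 + 9, so a_2 = 5.
  10 = 1*9 + 1, so a_3 = 1.
  9 = 9*1 + 0, so a_4 = 9.
so x = [1; 2, 5, 1, 9].
Convergents (p_i = a_i*p_{i-1} + p_{i-2}, q_i = a_i*q_{i-1} + q_{i-2} with p_{-2}=0, p_{-1}=1, q_{-2}=1, q_{-1}=0), until the denominator exceeds 79:
  i=0: a_0=1, p_0 = 1*1 + 0 = 1, q_0 = 1*0 + 1 = 1.
  i=1: a_1=2, p_1 = 2*1 + 1 = 3, q_1 = 2*1 + 0 = 2.
  i=2: a_2=5, p_2 = 5*3 + 1 = 16, q_2 = 5*2 + 1 = 11.
  i=3: a_3=1, p_3 = 1*16 + 3 = 19, q_3 = 1*11 + 2 = 13.
  i=4: a_4=9, p_4 = 9*19 + 16 = 187, q_4 = 9*13 + 11 = 128.
q_4 = 128 > 79, so the last convergent with denominator <= 79 is p_3/q_3 = 19/13.
The closest fraction with denominator <= 79 is either p_3/q_3 or the intermediate fraction (k*p_3 + p_2)/(k*q_3 + q_2) with the largest k >= 1 whose denominator stays <= 79; these approach x as k grows, and every other convergent or intermediate fraction in range is farther away.
Largest k: floor((79 - q_2)/q_3) = floor((79 - 11)/13) = 5.
That gives (5*19 + 16)/(5*13 + 11) = 111/76.
Compare the errors: |x - 19/13| = |187*13 - 19*128|/(128*13) = 1/1664, and |x - 111/76| = |187*76 - 111*128|/(128*76) = 4/9728.
Cross-multiplying, 4*1664 = 6656 < 9728 = 1*9728, so 4/9728 is smaller: the intermediate fraction 111/76 is closer to x than 19/13.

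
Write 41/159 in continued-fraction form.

Run the Euclidean algorithm on 41 and 159; the successive quotients are the partial quotients a_0, a_1, ... (each step inverts the fractional part left over by the previous one):
  41 = 0*159 + 41, so a_0 = 0.
  159 = 3*41 + 36, so a_1 = 3.
  41 = 1*36 + 5, so a_2 = 1.
  36 = 7*5 + 1, so a_3 = 7.
  5 = 5*1 + 0, so a_4 = 5.
The remainder reaches 0 after 5 divisions, so the expansion has 5 partial quotients, read off in order.

[0; 3, 1, 7, 5]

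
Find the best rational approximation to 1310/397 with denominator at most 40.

Expand x = 1310/397 as a continued fraction with the Euclidean algorithm:
  1310 = 3*397 + 119, so a_0 = 3.
  397 = 3*119 + 40, so a_1 = 3.
  119 = 2*40 + 39, so a_2 = 2.
  40 = 1*39 + 1, so a_3 = 1.
  39 = 39*1 + 0, so a_4 = 39.
so x = [3; 3, 2, 1, 39].
Convergents (p_i = a_i*p_{i-1} + p_{i-2}, q_i = a_i*q_{i-1} + q_{i-2} with p_{-2}=0, p_{-1}=1, q_{-2}=1, q_{-1}=0), until the denominator exceeds 40:
  i=0: a_0=3, p_0 = 3*1 + 0 = 3, q_0 = 3*0 + 1 = 1.
  i=1: a_1=3, p_1 = 3*3 + 1 = 10, q_1 = 3*1 + 0 = 3.
  i=2: a_2=2, p_2 = 2*10 + 3 = 23, q_2 = 2*3 + 1 = 7.
  i=3: a_3=1, p_3 = 1*23 + 10 = 33, q_3 = 1*7 + 3 = 10.
  i=4: a_4=39, p_4 = 39*33 + 23 = 1310, q_4 = 39*10 + 7 = 397.
q_4 = 397 > 40, so the last convergent with denominator <= 40 is p_3/q_3 = 33/10.
The closest fraction with denominator <= 40 is either p_3/q_3 or the intermediate fraction (k*p_3 + p_2)/(k*q_3 + q_2) with the largest k >= 1 whose denominator stays <= 40; these approach x as k grows, and every other convergent or intermediate fraction in range is farther away.
Largest k: floor((40 - q_2)/q_3) = floor((40 - 7)/10) = 3.
That gives (3*33 + 23)/(3*10 + 7) = 122/37.
Compare the errors: |x - 33/10| = |1310*10 - 33*397|/(397*10) = 1/3970, and |x - 122/37| = |1310*37 - 122*397|/(397*37) = 36/14689.
Cross-multiplying, 1*14689 = 14689 < 142920 = 36*3970, so 1/3970 is smaller: the convergent 33/10 is closer to x than 122/37.

33/10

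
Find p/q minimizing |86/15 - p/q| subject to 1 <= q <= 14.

63/11

Expand x = 86/15 as a continued fraction with the Euclidean algorithm:
  86 = 5*15 + 11, so a_0 = 5.
  15 = 1*11 + 4, so a_1 = 1.
  11 = 2*4 + 3, so a_2 = 2.
  4 = 1*3 + 1, so a_3 = 1.
  3 = 3*1 + 0, so a_4 = 3.
so x = [5; 1, 2, 1, 3].
Convergents (p_i = a_i*p_{i-1} + p_{i-2}, q_i = a_i*q_{i-1} + q_{i-2} with p_{-2}=0, p_{-1}=1, q_{-2}=1, q_{-1}=0), until the denominator exceeds 14:
  i=0: a_0=5, p_0 = 5*1 + 0 = 5, q_0 = 5*0 + 1 = 1.
  i=1: a_1=1, p_1 = 1*5 + 1 = 6, q_1 = 1*1 + 0 = 1.
  i=2: a_2=2, p_2 = 2*6 + 5 = 17, q_2 = 2*1 + 1 = 3.
  i=3: a_3=1, p_3 = 1*17 + 6 = 23, q_3 = 1*3 + 1 = 4.
  i=4: a_4=3, p_4 = 3*23 + 17 = 86, q_4 = 3*4 + 3 = 15.
q_4 = 15 > 14, so the last convergent with denominator <= 14 is p_3/q_3 = 23/4.
The closest fraction with denominator <= 14 is either p_3/q_3 or the intermediate fraction (k*p_3 + p_2)/(k*q_3 + q_2) with the largest k >= 1 whose denominator stays <= 14; these approach x as k grows, and every other convergent or intermediate fraction in range is farther away.
Largest k: floor((14 - q_2)/q_3) = floor((14 - 3)/4) = 2.
That gives (2*23 + 17)/(2*4 + 3) = 63/11.
Compare the errors: |x - 23/4| = |86*4 - 23*15|/(15*4) = 1/60, and |x - 63/11| = |86*11 - 63*15|/(15*11) = 1/165.
Cross-multiplying, 1*60 = 60 < 165 = 1*165, so 1/165 is smaller: the intermediate fraction 63/11 is closer to x than 23/4.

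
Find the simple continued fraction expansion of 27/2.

[13; 2]

Run the Euclidean algorithm on 27 and 2; the successive quotients are the partial quotients a_0, a_1, ... (each step inverts the fractional part left over by the previous one):
  27 = 13*2 + 1, so a_0 = 13.
  2 = 2*1 + 0, so a_1 = 2.
The remainder reaches 0 after 2 divisions, so the expansion has 2 partial quotients, read off in order.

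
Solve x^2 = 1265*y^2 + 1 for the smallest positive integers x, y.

(x, y) = (206999, 5820)

First expand sqrt(1265) as a continued fraction. With x_i = (sqrt(1265) + m_i)/d_i and (m_0, d_0) = (0, 1): a_0 = floor(sqrt(1265)) = 35, since 35^2 = 1225 <= 1265 < 1296 = 36^2.
Iterate m_{i+1} = d_i*a_i - m_i, d_{i+1} = (1265 - m_{i+1}^2)/d_i, a_{i+1} = floor((a_0 + m_{i+1})/d_{i+1}):
  m_1 = 1*35 - 0 = 35, d_1 = (1265 - 35^2)/1 = 40/1 = 40, a_1 = floor((35 + 35)/40) = 1.
  m_2 = 40*1 - 35 = 5, d_2 = (1265 - 5^2)/40 = 1240/40 = 31, a_2 = floor((35 + 5)/31) = 1.
  m_3 = 31*1 - 5 = 26, d_3 = (1265 - 26^2)/31 = 589/31 = 19, a_3 = floor((35 + 26)/19) = 3.
  m_4 = 19*3 - 26 = 31, d_4 = (1265 - 31^2)/19 = 304/19 = 16, a_4 = floor((35 + 31)/16) = 4.
  m_5 = 16*4 - 31 = 33, d_5 = (1265 - 33^2)/16 = 176/16 = 11, a_5 = floor((35 + 33)/11) = 6.
  m_6 = 11*6 - 33 = 33, d_6 = (1265 - 33^2)/11 = 176/11 = 16, a_6 = floor((35 + 33)/16) = 4.
  m_7 = 16*4 - 33 = 31, d_7 = (1265 - 31^2)/16 = 304/16 = 19, a_7 = floor((35 + 31)/19) = 3.
  m_8 = 19*3 - 31 = 26, d_8 = (1265 - 26^2)/19 = 589/19 = 31, a_8 = floor((35 + 26)/31) = 1.
  m_9 = 31*1 - 26 = 5, d_9 = (1265 - 5^2)/31 = 1240/31 = 40, a_9 = floor((35 + 5)/40) = 1.
  m_10 = 40*1 - 5 = 35, d_10 = (1265 - 35^2)/40 = 40/40 = 1, a_10 = floor((35 + 35)/1) = 70.
  m_11 = 1*70 - 35 = 35, d_11 = (1265 - 35^2)/1 = 40/1 = 40: (m_11, d_11) = (m_1, d_1) = (35, 40), so from here the quotients repeat a_1, ..., a_10; the period length is 10.
So sqrt(1265) = [35; (1, 1, 3, 4, 6, 4, 3, 1, 1, 70)] with period length k = 10.
k is even, so the fundamental solution of x^2 - 1265y^2 = 1 is (p_{k-1}, q_{k-1}) = (p_9, q_9); compute convergents through index 9.
Convergents (p_i = a_i*p_{i-1} + p_{i-2}, q_i = a_i*q_{i-1} + q_{i-2} with p_{-2}=0, p_{-1}=1, q_{-2}=1, q_{-1}=0):
  i=0: a_0=35, p_0 = 35*1 + 0 = 35, q_0 = 35*0 + 1 = 1.
  i=1: a_1=1, p_1 = 1*35 + 1 = 36, q_1 = 1*1 + 0 = 1.
  i=2: a_2=1, p_2 = 1*36 + 35 = 71, q_2 = 1*1 + 1 = 2.
  i=3: a_3=3, p_3 = 3*71 + 36 = 249, q_3 = 3*2 + 1 = 7.
  i=4: a_4=4, p_4 = 4*249 + 71 = 1067, q_4 = 4*7 + 2 = 30.
  i=5: a_5=6, p_5 = 6*1067 + 249 = 6651, q_5 = 6*30 + 7 = 187.
  i=6: a_6=4, p_6 = 4*6651 + 1067 = 27671, q_6 = 4*187 + 30 = 778.
  i=7: a_7=3, p_7 = 3*27671 + 6651 = 89664, q_7 = 3*778 + 187 = 2521.
  i=8: a_8=1, p_8 = 1*89664 + 27671 = 117335, q_8 = 1*2521 + 778 = 3299.
  i=9: a_9=1, p_9 = 1*117335 + 89664 = 206999, q_9 = 1*3299 + 2521 = 5820.
Check: 206999^2 - 1265*5820^2 = 42848586001 - 42848586000 = 1, so (x, y) = (206999, 5820) solves the equation, and by the theorem it is the least positive solution.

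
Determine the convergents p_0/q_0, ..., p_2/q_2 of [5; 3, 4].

Using the convergent recurrence p_i = a_i*p_{i-1} + p_{i-2}, q_i = a_i*q_{i-1} + q_{i-2} with p_{-2}=0, p_{-1}=1, q_{-2}=1, q_{-1}=0:
  i=0: a_0=5, p_0 = 5*1 + 0 = 5, q_0 = 5*0 + 1 = 1.
  i=1: a_1=3, p_1 = 3*5 + 1 = 16, q_1 = 3*1 + 0 = 3.
  i=2: a_2=4, p_2 = 4*16 + 5 = 69, q_2 = 4*3 + 1 = 13.

5/1, 16/3, 69/13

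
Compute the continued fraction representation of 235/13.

[18; 13]

Run the Euclidean algorithm on 235 and 13; the successive quotients are the partial quotients a_0, a_1, ... (each step inverts the fractional part left over by the previous one):
  235 = 18*13 + 1, so a_0 = 18.
  13 = 13*1 + 0, so a_1 = 13.
The remainder reaches 0 after 2 divisions, so the expansion has 2 partial quotients, read off in order.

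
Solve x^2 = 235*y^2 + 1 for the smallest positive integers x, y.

(x, y) = (46, 3)

First expand sqrt(235) as a continued fraction. With x_i = (sqrt(235) + m_i)/d_i and (m_0, d_0) = (0, 1): a_0 = floor(sqrt(235)) = 15, since 15^2 = 225 <= 235 < 256 = 16^2.
Iterate m_{i+1} = d_i*a_i - m_i, d_{i+1} = (235 - m_{i+1}^2)/d_i, a_{i+1} = floor((a_0 + m_{i+1})/d_{i+1}):
  m_1 = 1*15 - 0 = 15, d_1 = (235 - 15^2)/1 = 10/1 = 10, a_1 = floor((15 + 15)/10) = 3.
  m_2 = 10*3 - 15 = 15, d_2 = (235 - 15^2)/10 = 10/10 = 1, a_2 = floor((15 + 15)/1) = 30.
  m_3 = 1*30 - 15 = 15, d_3 = (235 - 15^2)/1 = 10/1 = 10: (m_3, d_3) = (m_1, d_1) = (15, 10), so from here the quotients repeat a_1, a_2; the period length is 2.
So sqrt(235) = [15; (3, 30)] with period length k = 2.
k is even, so the fundamental solution of x^2 - 235y^2 = 1 is (p_{k-1}, q_{k-1}) = (p_1, q_1); compute convergents through index 1.
Convergents (p_i = a_i*p_{i-1} + p_{i-2}, q_i = a_i*q_{i-1} + q_{i-2} with p_{-2}=0, p_{-1}=1, q_{-2}=1, q_{-1}=0):
  i=0: a_0=15, p_0 = 15*1 + 0 = 15, q_0 = 15*0 + 1 = 1.
  i=1: a_1=3, p_1 = 3*15 + 1 = 46, q_1 = 3*1 + 0 = 3.
Check: 46^2 - 235*3^2 = 2116 - 2115 = 1, so (x, y) = (46, 3) solves the equation, and by the theorem it is the least positive solution.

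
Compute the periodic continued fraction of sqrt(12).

Write x_i = (sqrt(12) + m_i)/d_i with (m_0, d_0) = (0, 1). a_0 = floor(sqrt(12)) = 3, since 3^2 = 9 <= 12 < 16 = 4^2.
Iterate m_{i+1} = d_i*a_i - m_i, d_{i+1} = (12 - m_{i+1}^2)/d_i, a_{i+1} = floor((a_0 + m_{i+1})/d_{i+1}):
  m_1 = 1*3 - 0 = 3, d_1 = (12 - 3^2)/1 = 3/1 = 3, a_1 = floor((3 + 3)/3) = 2.
  m_2 = 3*2 - 3 = 3, d_2 = (12 - 3^2)/3 = 3/3 = 1, a_2 = floor((3 + 3)/1) = 6.
  m_3 = 1*6 - 3 = 3, d_3 = (12 - 3^2)/1 = 3/1 = 3: (m_3, d_3) = (m_1, d_1) = (3, 3), so from here the quotients repeat a_1, a_2; the period length is 2.
Hence the expansion of sqrt(12) is a_0 = 3 followed by the repeating block 2, 6 (period 2).

[3; (2, 6)]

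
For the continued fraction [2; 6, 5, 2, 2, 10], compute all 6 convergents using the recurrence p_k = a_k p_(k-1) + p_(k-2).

Using the convergent recurrence p_i = a_i*p_{i-1} + p_{i-2}, q_i = a_i*q_{i-1} + q_{i-2} with p_{-2}=0, p_{-1}=1, q_{-2}=1, q_{-1}=0:
  i=0: a_0=2, p_0 = 2*1 + 0 = 2, q_0 = 2*0 + 1 = 1.
  i=1: a_1=6, p_1 = 6*2 + 1 = 13, q_1 = 6*1 + 0 = 6.
  i=2: a_2=5, p_2 = 5*13 + 2 = 67, q_2 = 5*6 + 1 = 31.
  i=3: a_3=2, p_3 = 2*67 + 13 = 147, q_3 = 2*31 + 6 = 68.
  i=4: a_4=2, p_4 = 2*147 + 67 = 361, q_4 = 2*68 + 31 = 167.
  i=5: a_5=10, p_5 = 10*361 + 147 = 3757, q_5 = 10*167 + 68 = 1738.

2/1, 13/6, 67/31, 147/68, 361/167, 3757/1738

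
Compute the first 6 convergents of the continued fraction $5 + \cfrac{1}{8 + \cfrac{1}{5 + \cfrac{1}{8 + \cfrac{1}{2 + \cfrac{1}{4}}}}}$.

Using the convergent recurrence p_i = a_i*p_{i-1} + p_{i-2}, q_i = a_i*q_{i-1} + q_{i-2} with p_{-2}=0, p_{-1}=1, q_{-2}=1, q_{-1}=0:
  i=0: a_0=5, p_0 = 5*1 + 0 = 5, q_0 = 5*0 + 1 = 1.
  i=1: a_1=8, p_1 = 8*5 + 1 = 41, q_1 = 8*1 + 0 = 8.
  i=2: a_2=5, p_2 = 5*41 + 5 = 210, q_2 = 5*8 + 1 = 41.
  i=3: a_3=8, p_3 = 8*210 + 41 = 1721, q_3 = 8*41 + 8 = 336.
  i=4: a_4=2, p_4 = 2*1721 + 210 = 3652, q_4 = 2*336 + 41 = 713.
  i=5: a_5=4, p_5 = 4*3652 + 1721 = 16329, q_5 = 4*713 + 336 = 3188.

5/1, 41/8, 210/41, 1721/336, 3652/713, 16329/3188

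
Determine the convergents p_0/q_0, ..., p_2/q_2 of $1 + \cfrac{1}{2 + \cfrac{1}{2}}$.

Using the convergent recurrence p_i = a_i*p_{i-1} + p_{i-2}, q_i = a_i*q_{i-1} + q_{i-2} with p_{-2}=0, p_{-1}=1, q_{-2}=1, q_{-1}=0:
  i=0: a_0=1, p_0 = 1*1 + 0 = 1, q_0 = 1*0 + 1 = 1.
  i=1: a_1=2, p_1 = 2*1 + 1 = 3, q_1 = 2*1 + 0 = 2.
  i=2: a_2=2, p_2 = 2*3 + 1 = 7, q_2 = 2*2 + 1 = 5.

1/1, 3/2, 7/5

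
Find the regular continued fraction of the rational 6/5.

Run the Euclidean algorithm on 6 and 5; the successive quotients are the partial quotients a_0, a_1, ... (each step inverts the fractional part left over by the previous one):
  6 = 1*5 + 1, so a_0 = 1.
  5 = 5*1 + 0, so a_1 = 5.
The remainder reaches 0 after 2 divisions, so the expansion has 2 partial quotients, read off in order.

[1; 5]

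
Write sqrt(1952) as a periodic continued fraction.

[44; (5, 1, 1, 21, 1, 1, 5, 88)]

Write x_i = (sqrt(1952) + m_i)/d_i with (m_0, d_0) = (0, 1). a_0 = floor(sqrt(1952)) = 44, since 44^2 = 1936 <= 1952 < 2025 = 45^2.
Iterate m_{i+1} = d_i*a_i - m_i, d_{i+1} = (1952 - m_{i+1}^2)/d_i, a_{i+1} = floor((a_0 + m_{i+1})/d_{i+1}):
  m_1 = 1*44 - 0 = 44, d_1 = (1952 - 44^2)/1 = 16/1 = 16, a_1 = floor((44 + 44)/16) = 5.
  m_2 = 16*5 - 44 = 36, d_2 = (1952 - 36^2)/16 = 656/16 = 41, a_2 = floor((44 + 36)/41) = 1.
  m_3 = 41*1 - 36 = 5, d_3 = (1952 - 5^2)/41 = 1927/41 = 47, a_3 = floor((44 + 5)/47) = 1.
  m_4 = 47*1 - 5 = 42, d_4 = (1952 - 42^2)/47 = 188/47 = 4, a_4 = floor((44 + 42)/4) = 21.
  m_5 = 4*21 - 42 = 42, d_5 = (1952 - 42^2)/4 = 188/4 = 47, a_5 = floor((44 + 42)/47) = 1.
  m_6 = 47*1 - 42 = 5, d_6 = (1952 - 5^2)/47 = 1927/47 = 41, a_6 = floor((44 + 5)/41) = 1.
  m_7 = 41*1 - 5 = 36, d_7 = (1952 - 36^2)/41 = 656/41 = 16, a_7 = floor((44 + 36)/16) = 5.
  m_8 = 16*5 - 36 = 44, d_8 = (1952 - 44^2)/16 = 16/16 = 1, a_8 = floor((44 + 44)/1) = 88.
  m_9 = 1*88 - 44 = 44, d_9 = (1952 - 44^2)/1 = 16/1 = 16: (m_9, d_9) = (m_1, d_1) = (44, 16), so from here the quotients repeat a_1, ..., a_8; the period length is 8.
Hence the expansion of sqrt(1952) is a_0 = 44 followed by the repeating block 5, 1, 1, 21, 1, 1, 5, 88 (period 8).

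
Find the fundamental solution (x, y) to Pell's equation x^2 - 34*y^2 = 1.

First expand sqrt(34) as a continued fraction. With x_i = (sqrt(34) + m_i)/d_i and (m_0, d_0) = (0, 1): a_0 = floor(sqrt(34)) = 5, since 5^2 = 25 <= 34 < 36 = 6^2.
Iterate m_{i+1} = d_i*a_i - m_i, d_{i+1} = (34 - m_{i+1}^2)/d_i, a_{i+1} = floor((a_0 + m_{i+1})/d_{i+1}):
  m_1 = 1*5 - 0 = 5, d_1 = (34 - 5^2)/1 = 9/1 = 9, a_1 = floor((5 + 5)/9) = 1.
  m_2 = 9*1 - 5 = 4, d_2 = (34 - 4^2)/9 = 18/9 = 2, a_2 = floor((5 + 4)/2) = 4.
  m_3 = 2*4 - 4 = 4, d_3 = (34 - 4^2)/2 = 18/2 = 9, a_3 = floor((5 + 4)/9) = 1.
  m_4 = 9*1 - 4 = 5, d_4 = (34 - 5^2)/9 = 9/9 = 1, a_4 = floor((5 + 5)/1) = 10.
  m_5 = 1*10 - 5 = 5, d_5 = (34 - 5^2)/1 = 9/1 = 9: (m_5, d_5) = (m_1, d_1) = (5, 9), so from here the quotients repeat a_1, ..., a_4; the period length is 4.
So sqrt(34) = [5; (1, 4, 1, 10)] with period length k = 4.
k is even, so the fundamental solution of x^2 - 34y^2 = 1 is (p_{k-1}, q_{k-1}) = (p_3, q_3); compute convergents through index 3.
Convergents (p_i = a_i*p_{i-1} + p_{i-2}, q_i = a_i*q_{i-1} + q_{i-2} with p_{-2}=0, p_{-1}=1, q_{-2}=1, q_{-1}=0):
  i=0: a_0=5, p_0 = 5*1 + 0 = 5, q_0 = 5*0 + 1 = 1.
  i=1: a_1=1, p_1 = 1*5 + 1 = 6, q_1 = 1*1 + 0 = 1.
  i=2: a_2=4, p_2 = 4*6 + 5 = 29, q_2 = 4*1 + 1 = 5.
  i=3: a_3=1, p_3 = 1*29 + 6 = 35, q_3 = 1*5 + 1 = 6.
Check: 35^2 - 34*6^2 = 1225 - 1224 = 1, so (x, y) = (35, 6) solves the equation, and by the theorem it is the least positive solution.

(x, y) = (35, 6)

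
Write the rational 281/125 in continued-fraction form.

Run the Euclidean algorithm on 281 and 125; the successive quotients are the partial quotients a_0, a_1, ... (each step inverts the fractional part left over by the previous one):
  281 = 2*125 + 31, so a_0 = 2.
  125 = 4*31 + 1, so a_1 = 4.
  31 = 31*1 + 0, so a_2 = 31.
The remainder reaches 0 after 3 divisions, so the expansion has 3 partial quotients, read off in order.

[2; 4, 31]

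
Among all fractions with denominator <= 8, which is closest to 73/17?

Expand x = 73/17 as a continued fraction with the Euclidean algorithm:
  73 = 4*17 + 5, so a_0 = 4.
  17 = 3*5 + 2, so a_1 = 3.
  5 = 2*2 + 1, so a_2 = 2.
  2 = 2*1 + 0, so a_3 = 2.
so x = [4; 3, 2, 2].
Convergents (p_i = a_i*p_{i-1} + p_{i-2}, q_i = a_i*q_{i-1} + q_{i-2} with p_{-2}=0, p_{-1}=1, q_{-2}=1, q_{-1}=0), until the denominator exceeds 8:
  i=0: a_0=4, p_0 = 4*1 + 0 = 4, q_0 = 4*0 + 1 = 1.
  i=1: a_1=3, p_1 = 3*4 + 1 = 13, q_1 = 3*1 + 0 = 3.
  i=2: a_2=2, p_2 = 2*13 + 4 = 30, q_2 = 2*3 + 1 = 7.
  i=3: a_3=2, p_3 = 2*30 + 13 = 73, q_3 = 2*7 + 3 = 17.
q_3 = 17 > 8, so the last convergent with denominator <= 8 is p_2/q_2 = 30/7.
The closest fraction with denominator <= 8 is either p_2/q_2 or the intermediate fraction (k*p_2 + p_1)/(k*q_2 + q_1) with the largest k >= 1 whose denominator stays <= 8; these approach x as k grows, and every other convergent or intermediate fraction in range is farther away.
Largest k: floor((8 - q_1)/q_2) = floor((8 - 3)/7) = 0.
Since k = 0, no intermediate fraction beyond p_2/q_2 has denominator <= 8, so the convergent 30/7 is the closest (its error is |73*7 - 30*17|/(17*7) = 1/119).

30/7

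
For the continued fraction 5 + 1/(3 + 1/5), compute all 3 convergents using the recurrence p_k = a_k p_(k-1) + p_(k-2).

5/1, 16/3, 85/16

Using the convergent recurrence p_i = a_i*p_{i-1} + p_{i-2}, q_i = a_i*q_{i-1} + q_{i-2} with p_{-2}=0, p_{-1}=1, q_{-2}=1, q_{-1}=0:
  i=0: a_0=5, p_0 = 5*1 + 0 = 5, q_0 = 5*0 + 1 = 1.
  i=1: a_1=3, p_1 = 3*5 + 1 = 16, q_1 = 3*1 + 0 = 3.
  i=2: a_2=5, p_2 = 5*16 + 5 = 85, q_2 = 5*3 + 1 = 16.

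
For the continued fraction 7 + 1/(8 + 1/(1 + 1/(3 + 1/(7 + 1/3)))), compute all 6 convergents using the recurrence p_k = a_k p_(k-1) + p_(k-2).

7/1, 57/8, 64/9, 249/35, 1807/254, 5670/797

Using the convergent recurrence p_i = a_i*p_{i-1} + p_{i-2}, q_i = a_i*q_{i-1} + q_{i-2} with p_{-2}=0, p_{-1}=1, q_{-2}=1, q_{-1}=0:
  i=0: a_0=7, p_0 = 7*1 + 0 = 7, q_0 = 7*0 + 1 = 1.
  i=1: a_1=8, p_1 = 8*7 + 1 = 57, q_1 = 8*1 + 0 = 8.
  i=2: a_2=1, p_2 = 1*57 + 7 = 64, q_2 = 1*8 + 1 = 9.
  i=3: a_3=3, p_3 = 3*64 + 57 = 249, q_3 = 3*9 + 8 = 35.
  i=4: a_4=7, p_4 = 7*249 + 64 = 1807, q_4 = 7*35 + 9 = 254.
  i=5: a_5=3, p_5 = 3*1807 + 249 = 5670, q_5 = 3*254 + 35 = 797.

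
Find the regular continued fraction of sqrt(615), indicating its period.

[24; (1, 3, 1, 48)]

Write x_i = (sqrt(615) + m_i)/d_i with (m_0, d_0) = (0, 1). a_0 = floor(sqrt(615)) = 24, since 24^2 = 576 <= 615 < 625 = 25^2.
Iterate m_{i+1} = d_i*a_i - m_i, d_{i+1} = (615 - m_{i+1}^2)/d_i, a_{i+1} = floor((a_0 + m_{i+1})/d_{i+1}):
  m_1 = 1*24 - 0 = 24, d_1 = (615 - 24^2)/1 = 39/1 = 39, a_1 = floor((24 + 24)/39) = 1.
  m_2 = 39*1 - 24 = 15, d_2 = (615 - 15^2)/39 = 390/39 = 10, a_2 = floor((24 + 15)/10) = 3.
  m_3 = 10*3 - 15 = 15, d_3 = (615 - 15^2)/10 = 390/10 = 39, a_3 = floor((24 + 15)/39) = 1.
  m_4 = 39*1 - 15 = 24, d_4 = (615 - 24^2)/39 = 39/39 = 1, a_4 = floor((24 + 24)/1) = 48.
  m_5 = 1*48 - 24 = 24, d_5 = (615 - 24^2)/1 = 39/1 = 39: (m_5, d_5) = (m_1, d_1) = (24, 39), so from here the quotients repeat a_1, ..., a_4; the period length is 4.
Hence the expansion of sqrt(615) is a_0 = 24 followed by the repeating block 1, 3, 1, 48 (period 4).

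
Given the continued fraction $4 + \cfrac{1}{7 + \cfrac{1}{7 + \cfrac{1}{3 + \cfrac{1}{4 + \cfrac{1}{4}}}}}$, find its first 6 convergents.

Using the convergent recurrence p_i = a_i*p_{i-1} + p_{i-2}, q_i = a_i*q_{i-1} + q_{i-2} with p_{-2}=0, p_{-1}=1, q_{-2}=1, q_{-1}=0:
  i=0: a_0=4, p_0 = 4*1 + 0 = 4, q_0 = 4*0 + 1 = 1.
  i=1: a_1=7, p_1 = 7*4 + 1 = 29, q_1 = 7*1 + 0 = 7.
  i=2: a_2=7, p_2 = 7*29 + 4 = 207, q_2 = 7*7 + 1 = 50.
  i=3: a_3=3, p_3 = 3*207 + 29 = 650, q_3 = 3*50 + 7 = 157.
  i=4: a_4=4, p_4 = 4*650 + 207 = 2807, q_4 = 4*157 + 50 = 678.
  i=5: a_5=4, p_5 = 4*2807 + 650 = 11878, q_5 = 4*678 + 157 = 2869.

4/1, 29/7, 207/50, 650/157, 2807/678, 11878/2869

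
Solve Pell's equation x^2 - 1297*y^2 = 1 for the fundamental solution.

First expand sqrt(1297) as a continued fraction. With x_i = (sqrt(1297) + m_i)/d_i and (m_0, d_0) = (0, 1): a_0 = floor(sqrt(1297)) = 36, since 36^2 = 1296 <= 1297 < 1369 = 37^2.
Iterate m_{i+1} = d_i*a_i - m_i, d_{i+1} = (1297 - m_{i+1}^2)/d_i, a_{i+1} = floor((a_0 + m_{i+1})/d_{i+1}):
  m_1 = 1*36 - 0 = 36, d_1 = (1297 - 36^2)/1 = 1/1 = 1, a_1 = floor((36 + 36)/1) = 72.
  m_2 = 1*72 - 36 = 36, d_2 = (1297 - 36^2)/1 = 1/1 = 1: (m_2, d_2) = (m_1, d_1) = (36, 1), so from here the quotient a_1 repeats; the period length is 1.
So sqrt(1297) = [36; (72)] with period length k = 1.
k is odd, so (p_{k-1}, q_{k-1}) only solves x^2 - 1297y^2 = -1 and the fundamental solution of x^2 - 1297y^2 = 1 is (p_{2k-1}, q_{2k-1}) = (p_1, q_1); compute convergents through index 1, running through the period twice.
Convergents (p_i = a_i*p_{i-1} + p_{i-2}, q_i = a_i*q_{i-1} + q_{i-2} with p_{-2}=0, p_{-1}=1, q_{-2}=1, q_{-1}=0):
  i=0: a_0=36, p_0 = 36*1 + 0 = 36, q_0 = 36*0 + 1 = 1.
  i=1: a_1=72, p_1 = 72*36 + 1 = 2593, q_1 = 72*1 + 0 = 72.
Indeed p_0^2 - 1297*q_0^2 = 1296 - 1297 = -1, not +1.
Check: 2593^2 - 1297*72^2 = 6723649 - 6723648 = 1, so (x, y) = (2593, 72) solves the equation, and by the theorem it is the least positive solution.

(x, y) = (2593, 72)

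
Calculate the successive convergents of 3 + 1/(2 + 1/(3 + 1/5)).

3/1, 7/2, 24/7, 127/37

Using the convergent recurrence p_i = a_i*p_{i-1} + p_{i-2}, q_i = a_i*q_{i-1} + q_{i-2} with p_{-2}=0, p_{-1}=1, q_{-2}=1, q_{-1}=0:
  i=0: a_0=3, p_0 = 3*1 + 0 = 3, q_0 = 3*0 + 1 = 1.
  i=1: a_1=2, p_1 = 2*3 + 1 = 7, q_1 = 2*1 + 0 = 2.
  i=2: a_2=3, p_2 = 3*7 + 3 = 24, q_2 = 3*2 + 1 = 7.
  i=3: a_3=5, p_3 = 5*24 + 7 = 127, q_3 = 5*7 + 2 = 37.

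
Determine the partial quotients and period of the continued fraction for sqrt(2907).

[53; (1, 10, 1, 106)]

Write x_i = (sqrt(2907) + m_i)/d_i with (m_0, d_0) = (0, 1). a_0 = floor(sqrt(2907)) = 53, since 53^2 = 2809 <= 2907 < 2916 = 54^2.
Iterate m_{i+1} = d_i*a_i - m_i, d_{i+1} = (2907 - m_{i+1}^2)/d_i, a_{i+1} = floor((a_0 + m_{i+1})/d_{i+1}):
  m_1 = 1*53 - 0 = 53, d_1 = (2907 - 53^2)/1 = 98/1 = 98, a_1 = floor((53 + 53)/98) = 1.
  m_2 = 98*1 - 53 = 45, d_2 = (2907 - 45^2)/98 = 882/98 = 9, a_2 = floor((53 + 45)/9) = 10.
  m_3 = 9*10 - 45 = 45, d_3 = (2907 - 45^2)/9 = 882/9 = 98, a_3 = floor((53 + 45)/98) = 1.
  m_4 = 98*1 - 45 = 53, d_4 = (2907 - 53^2)/98 = 98/98 = 1, a_4 = floor((53 + 53)/1) = 106.
  m_5 = 1*106 - 53 = 53, d_5 = (2907 - 53^2)/1 = 98/1 = 98: (m_5, d_5) = (m_1, d_1) = (53, 98), so from here the quotients repeat a_1, ..., a_4; the period length is 4.
Hence the expansion of sqrt(2907) is a_0 = 53 followed by the repeating block 1, 10, 1, 106 (period 4).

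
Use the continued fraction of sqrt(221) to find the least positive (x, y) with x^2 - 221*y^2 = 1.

First expand sqrt(221) as a continued fraction. With x_i = (sqrt(221) + m_i)/d_i and (m_0, d_0) = (0, 1): a_0 = floor(sqrt(221)) = 14, since 14^2 = 196 <= 221 < 225 = 15^2.
Iterate m_{i+1} = d_i*a_i - m_i, d_{i+1} = (221 - m_{i+1}^2)/d_i, a_{i+1} = floor((a_0 + m_{i+1})/d_{i+1}):
  m_1 = 1*14 - 0 = 14, d_1 = (221 - 14^2)/1 = 25/1 = 25, a_1 = floor((14 + 14)/25) = 1.
  m_2 = 25*1 - 14 = 11, d_2 = (221 - 11^2)/25 = 100/25 = 4, a_2 = floor((14 + 11)/4) = 6.
  m_3 = 4*6 - 11 = 13, d_3 = (221 - 13^2)/4 = 52/4 = 13, a_3 = floor((14 + 13)/13) = 2.
  m_4 = 13*2 - 13 = 13, d_4 = (221 - 13^2)/13 = 52/13 = 4, a_4 = floor((14 + 13)/4) = 6.
  m_5 = 4*6 - 13 = 11, d_5 = (221 - 11^2)/4 = 100/4 = 25, a_5 = floor((14 + 11)/25) = 1.
  m_6 = 25*1 - 11 = 14, d_6 = (221 - 14^2)/25 = 25/25 = 1, a_6 = floor((14 + 14)/1) = 28.
  m_7 = 1*28 - 14 = 14, d_7 = (221 - 14^2)/1 = 25/1 = 25: (m_7, d_7) = (m_1, d_1) = (14, 25), so from here the quotients repeat a_1, ..., a_6; the period length is 6.
So sqrt(221) = [14; (1, 6, 2, 6, 1, 28)] with period length k = 6.
k is even, so the fundamental solution of x^2 - 221y^2 = 1 is (p_{k-1}, q_{k-1}) = (p_5, q_5); compute convergents through index 5.
Convergents (p_i = a_i*p_{i-1} + p_{i-2}, q_i = a_i*q_{i-1} + q_{i-2} with p_{-2}=0, p_{-1}=1, q_{-2}=1, q_{-1}=0):
  i=0: a_0=14, p_0 = 14*1 + 0 = 14, q_0 = 14*0 + 1 = 1.
  i=1: a_1=1, p_1 = 1*14 + 1 = 15, q_1 = 1*1 + 0 = 1.
  i=2: a_2=6, p_2 = 6*15 + 14 = 104, q_2 = 6*1 + 1 = 7.
  i=3: a_3=2, p_3 = 2*104 + 15 = 223, q_3 = 2*7 + 1 = 15.
  i=4: a_4=6, p_4 = 6*223 + 104 = 1442, q_4 = 6*15 + 7 = 97.
  i=5: a_5=1, p_5 = 1*1442 + 223 = 1665, q_5 = 1*97 + 15 = 112.
Check: 1665^2 - 221*112^2 = 2772225 - 2772224 = 1, so (x, y) = (1665, 112) solves the equation, and by the theorem it is the least positive solution.

(x, y) = (1665, 112)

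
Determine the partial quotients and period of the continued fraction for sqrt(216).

[14; (1, 2, 3, 2, 1, 28)]

Write x_i = (sqrt(216) + m_i)/d_i with (m_0, d_0) = (0, 1). a_0 = floor(sqrt(216)) = 14, since 14^2 = 196 <= 216 < 225 = 15^2.
Iterate m_{i+1} = d_i*a_i - m_i, d_{i+1} = (216 - m_{i+1}^2)/d_i, a_{i+1} = floor((a_0 + m_{i+1})/d_{i+1}):
  m_1 = 1*14 - 0 = 14, d_1 = (216 - 14^2)/1 = 20/1 = 20, a_1 = floor((14 + 14)/20) = 1.
  m_2 = 20*1 - 14 = 6, d_2 = (216 - 6^2)/20 = 180/20 = 9, a_2 = floor((14 + 6)/9) = 2.
  m_3 = 9*2 - 6 = 12, d_3 = (216 - 12^2)/9 = 72/9 = 8, a_3 = floor((14 + 12)/8) = 3.
  m_4 = 8*3 - 12 = 12, d_4 = (216 - 12^2)/8 = 72/8 = 9, a_4 = floor((14 + 12)/9) = 2.
  m_5 = 9*2 - 12 = 6, d_5 = (216 - 6^2)/9 = 180/9 = 20, a_5 = floor((14 + 6)/20) = 1.
  m_6 = 20*1 - 6 = 14, d_6 = (216 - 14^2)/20 = 20/20 = 1, a_6 = floor((14 + 14)/1) = 28.
  m_7 = 1*28 - 14 = 14, d_7 = (216 - 14^2)/1 = 20/1 = 20: (m_7, d_7) = (m_1, d_1) = (14, 20), so from here the quotients repeat a_1, ..., a_6; the period length is 6.
Hence the expansion of sqrt(216) is a_0 = 14 followed by the repeating block 1, 2, 3, 2, 1, 28 (period 6).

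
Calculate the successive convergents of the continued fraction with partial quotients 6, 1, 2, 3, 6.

6/1, 7/1, 20/3, 67/10, 422/63

Using the convergent recurrence p_i = a_i*p_{i-1} + p_{i-2}, q_i = a_i*q_{i-1} + q_{i-2} with p_{-2}=0, p_{-1}=1, q_{-2}=1, q_{-1}=0:
  i=0: a_0=6, p_0 = 6*1 + 0 = 6, q_0 = 6*0 + 1 = 1.
  i=1: a_1=1, p_1 = 1*6 + 1 = 7, q_1 = 1*1 + 0 = 1.
  i=2: a_2=2, p_2 = 2*7 + 6 = 20, q_2 = 2*1 + 1 = 3.
  i=3: a_3=3, p_3 = 3*20 + 7 = 67, q_3 = 3*3 + 1 = 10.
  i=4: a_4=6, p_4 = 6*67 + 20 = 422, q_4 = 6*10 + 3 = 63.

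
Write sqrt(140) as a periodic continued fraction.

Write x_i = (sqrt(140) + m_i)/d_i with (m_0, d_0) = (0, 1). a_0 = floor(sqrt(140)) = 11, since 11^2 = 121 <= 140 < 144 = 12^2.
Iterate m_{i+1} = d_i*a_i - m_i, d_{i+1} = (140 - m_{i+1}^2)/d_i, a_{i+1} = floor((a_0 + m_{i+1})/d_{i+1}):
  m_1 = 1*11 - 0 = 11, d_1 = (140 - 11^2)/1 = 19/1 = 19, a_1 = floor((11 + 11)/19) = 1.
  m_2 = 19*1 - 11 = 8, d_2 = (140 - 8^2)/19 = 76/19 = 4, a_2 = floor((11 + 8)/4) = 4.
  m_3 = 4*4 - 8 = 8, d_3 = (140 - 8^2)/4 = 76/4 = 19, a_3 = floor((11 + 8)/19) = 1.
  m_4 = 19*1 - 8 = 11, d_4 = (140 - 11^2)/19 = 19/19 = 1, a_4 = floor((11 + 11)/1) = 22.
  m_5 = 1*22 - 11 = 11, d_5 = (140 - 11^2)/1 = 19/1 = 19: (m_5, d_5) = (m_1, d_1) = (11, 19), so from here the quotients repeat a_1, ..., a_4; the period length is 4.
Hence the expansion of sqrt(140) is a_0 = 11 followed by the repeating block 1, 4, 1, 22 (period 4).

[11; (1, 4, 1, 22)]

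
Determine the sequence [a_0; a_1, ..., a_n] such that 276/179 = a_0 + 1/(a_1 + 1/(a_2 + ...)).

Run the Euclidean algorithm on 276 and 179; the successive quotients are the partial quotients a_0, a_1, ... (each step inverts the fractional part left over by the previous one):
  276 = 1*179 + 97, so a_0 = 1.
  179 = 1*97 + 82, so a_1 = 1.
  97 = 1*82 + 15, so a_2 = 1.
  82 = 5*15 + 7, so a_3 = 5.
  15 = 2*7 + 1, so a_4 = 2.
  7 = 7*1 + 0, so a_5 = 7.
The remainder reaches 0 after 6 divisions, so the expansion has 6 partial quotients, read off in order.

[1; 1, 1, 5, 2, 7]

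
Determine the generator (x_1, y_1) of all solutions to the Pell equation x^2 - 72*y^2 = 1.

First expand sqrt(72) as a continued fraction. With x_i = (sqrt(72) + m_i)/d_i and (m_0, d_0) = (0, 1): a_0 = floor(sqrt(72)) = 8, since 8^2 = 64 <= 72 < 81 = 9^2.
Iterate m_{i+1} = d_i*a_i - m_i, d_{i+1} = (72 - m_{i+1}^2)/d_i, a_{i+1} = floor((a_0 + m_{i+1})/d_{i+1}):
  m_1 = 1*8 - 0 = 8, d_1 = (72 - 8^2)/1 = 8/1 = 8, a_1 = floor((8 + 8)/8) = 2.
  m_2 = 8*2 - 8 = 8, d_2 = (72 - 8^2)/8 = 8/8 = 1, a_2 = floor((8 + 8)/1) = 16.
  m_3 = 1*16 - 8 = 8, d_3 = (72 - 8^2)/1 = 8/1 = 8: (m_3, d_3) = (m_1, d_1) = (8, 8), so from here the quotients repeat a_1, a_2; the period length is 2.
So sqrt(72) = [8; (2, 16)] with period length k = 2.
k is even, so the fundamental solution of x^2 - 72y^2 = 1 is (p_{k-1}, q_{k-1}) = (p_1, q_1); compute convergents through index 1.
Convergents (p_i = a_i*p_{i-1} + p_{i-2}, q_i = a_i*q_{i-1} + q_{i-2} with p_{-2}=0, p_{-1}=1, q_{-2}=1, q_{-1}=0):
  i=0: a_0=8, p_0 = 8*1 + 0 = 8, q_0 = 8*0 + 1 = 1.
  i=1: a_1=2, p_1 = 2*8 + 1 = 17, q_1 = 2*1 + 0 = 2.
Check: 17^2 - 72*2^2 = 289 - 288 = 1, so (x, y) = (17, 2) solves the equation, and by the theorem it is the least positive solution.

(x, y) = (17, 2)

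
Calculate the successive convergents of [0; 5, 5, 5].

Using the convergent recurrence p_i = a_i*p_{i-1} + p_{i-2}, q_i = a_i*q_{i-1} + q_{i-2} with p_{-2}=0, p_{-1}=1, q_{-2}=1, q_{-1}=0:
  i=0: a_0=0, p_0 = 0*1 + 0 = 0, q_0 = 0*0 + 1 = 1.
  i=1: a_1=5, p_1 = 5*0 + 1 = 1, q_1 = 5*1 + 0 = 5.
  i=2: a_2=5, p_2 = 5*1 + 0 = 5, q_2 = 5*5 + 1 = 26.
  i=3: a_3=5, p_3 = 5*5 + 1 = 26, q_3 = 5*26 + 5 = 135.

0/1, 1/5, 5/26, 26/135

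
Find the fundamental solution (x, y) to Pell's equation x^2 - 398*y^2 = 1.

First expand sqrt(398) as a continued fraction. With x_i = (sqrt(398) + m_i)/d_i and (m_0, d_0) = (0, 1): a_0 = floor(sqrt(398)) = 19, since 19^2 = 361 <= 398 < 400 = 20^2.
Iterate m_{i+1} = d_i*a_i - m_i, d_{i+1} = (398 - m_{i+1}^2)/d_i, a_{i+1} = floor((a_0 + m_{i+1})/d_{i+1}):
  m_1 = 1*19 - 0 = 19, d_1 = (398 - 19^2)/1 = 37/1 = 37, a_1 = floor((19 + 19)/37) = 1.
  m_2 = 37*1 - 19 = 18, d_2 = (398 - 18^2)/37 = 74/37 = 2, a_2 = floor((19 + 18)/2) = 18.
  m_3 = 2*18 - 18 = 18, d_3 = (398 - 18^2)/2 = 74/2 = 37, a_3 = floor((19 + 18)/37) = 1.
  m_4 = 37*1 - 18 = 19, d_4 = (398 - 19^2)/37 = 37/37 = 1, a_4 = floor((19 + 19)/1) = 38.
  m_5 = 1*38 - 19 = 19, d_5 = (398 - 19^2)/1 = 37/1 = 37: (m_5, d_5) = (m_1, d_1) = (19, 37), so from here the quotients repeat a_1, ..., a_4; the period length is 4.
So sqrt(398) = [19; (1, 18, 1, 38)] with period length k = 4.
k is even, so the fundamental solution of x^2 - 398y^2 = 1 is (p_{k-1}, q_{k-1}) = (p_3, q_3); compute convergents through index 3.
Convergents (p_i = a_i*p_{i-1} + p_{i-2}, q_i = a_i*q_{i-1} + q_{i-2} with p_{-2}=0, p_{-1}=1, q_{-2}=1, q_{-1}=0):
  i=0: a_0=19, p_0 = 19*1 + 0 = 19, q_0 = 19*0 + 1 = 1.
  i=1: a_1=1, p_1 = 1*19 + 1 = 20, q_1 = 1*1 + 0 = 1.
  i=2: a_2=18, p_2 = 18*20 + 19 = 379, q_2 = 18*1 + 1 = 19.
  i=3: a_3=1, p_3 = 1*379 + 20 = 399, q_3 = 1*19 + 1 = 20.
Check: 399^2 - 398*20^2 = 159201 - 159200 = 1, so (x, y) = (399, 20) solves the equation, and by the theorem it is the least positive solution.

(x, y) = (399, 20)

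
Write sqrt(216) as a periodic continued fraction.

[14; (1, 2, 3, 2, 1, 28)]

Write x_i = (sqrt(216) + m_i)/d_i with (m_0, d_0) = (0, 1). a_0 = floor(sqrt(216)) = 14, since 14^2 = 196 <= 216 < 225 = 15^2.
Iterate m_{i+1} = d_i*a_i - m_i, d_{i+1} = (216 - m_{i+1}^2)/d_i, a_{i+1} = floor((a_0 + m_{i+1})/d_{i+1}):
  m_1 = 1*14 - 0 = 14, d_1 = (216 - 14^2)/1 = 20/1 = 20, a_1 = floor((14 + 14)/20) = 1.
  m_2 = 20*1 - 14 = 6, d_2 = (216 - 6^2)/20 = 180/20 = 9, a_2 = floor((14 + 6)/9) = 2.
  m_3 = 9*2 - 6 = 12, d_3 = (216 - 12^2)/9 = 72/9 = 8, a_3 = floor((14 + 12)/8) = 3.
  m_4 = 8*3 - 12 = 12, d_4 = (216 - 12^2)/8 = 72/8 = 9, a_4 = floor((14 + 12)/9) = 2.
  m_5 = 9*2 - 12 = 6, d_5 = (216 - 6^2)/9 = 180/9 = 20, a_5 = floor((14 + 6)/20) = 1.
  m_6 = 20*1 - 6 = 14, d_6 = (216 - 14^2)/20 = 20/20 = 1, a_6 = floor((14 + 14)/1) = 28.
  m_7 = 1*28 - 14 = 14, d_7 = (216 - 14^2)/1 = 20/1 = 20: (m_7, d_7) = (m_1, d_1) = (14, 20), so from here the quotients repeat a_1, ..., a_6; the period length is 6.
Hence the expansion of sqrt(216) is a_0 = 14 followed by the repeating block 1, 2, 3, 2, 1, 28 (period 6).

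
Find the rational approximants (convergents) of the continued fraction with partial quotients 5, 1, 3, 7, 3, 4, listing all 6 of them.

5/1, 6/1, 23/4, 167/29, 524/91, 2263/393

Using the convergent recurrence p_i = a_i*p_{i-1} + p_{i-2}, q_i = a_i*q_{i-1} + q_{i-2} with p_{-2}=0, p_{-1}=1, q_{-2}=1, q_{-1}=0:
  i=0: a_0=5, p_0 = 5*1 + 0 = 5, q_0 = 5*0 + 1 = 1.
  i=1: a_1=1, p_1 = 1*5 + 1 = 6, q_1 = 1*1 + 0 = 1.
  i=2: a_2=3, p_2 = 3*6 + 5 = 23, q_2 = 3*1 + 1 = 4.
  i=3: a_3=7, p_3 = 7*23 + 6 = 167, q_3 = 7*4 + 1 = 29.
  i=4: a_4=3, p_4 = 3*167 + 23 = 524, q_4 = 3*29 + 4 = 91.
  i=5: a_5=4, p_5 = 4*524 + 167 = 2263, q_5 = 4*91 + 29 = 393.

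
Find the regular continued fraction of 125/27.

[4; 1, 1, 1, 2, 3]

Run the Euclidean algorithm on 125 and 27; the successive quotients are the partial quotients a_0, a_1, ... (each step inverts the fractional part left over by the previous one):
  125 = 4*27 + 17, so a_0 = 4.
  27 = 1*17 + 10, so a_1 = 1.
  17 = 1*10 + 7, so a_2 = 1.
  10 = 1*7 + 3, so a_3 = 1.
  7 = 2*3 + 1, so a_4 = 2.
  3 = 3*1 + 0, so a_5 = 3.
The remainder reaches 0 after 6 divisions, so the expansion has 6 partial quotients, read off in order.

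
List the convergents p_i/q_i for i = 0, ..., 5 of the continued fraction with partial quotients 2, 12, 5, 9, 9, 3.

2/1, 25/12, 127/61, 1168/561, 10639/5110, 33085/15891

Using the convergent recurrence p_i = a_i*p_{i-1} + p_{i-2}, q_i = a_i*q_{i-1} + q_{i-2} with p_{-2}=0, p_{-1}=1, q_{-2}=1, q_{-1}=0:
  i=0: a_0=2, p_0 = 2*1 + 0 = 2, q_0 = 2*0 + 1 = 1.
  i=1: a_1=12, p_1 = 12*2 + 1 = 25, q_1 = 12*1 + 0 = 12.
  i=2: a_2=5, p_2 = 5*25 + 2 = 127, q_2 = 5*12 + 1 = 61.
  i=3: a_3=9, p_3 = 9*127 + 25 = 1168, q_3 = 9*61 + 12 = 561.
  i=4: a_4=9, p_4 = 9*1168 + 127 = 10639, q_4 = 9*561 + 61 = 5110.
  i=5: a_5=3, p_5 = 3*10639 + 1168 = 33085, q_5 = 3*5110 + 561 = 15891.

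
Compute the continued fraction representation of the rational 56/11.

Run the Euclidean algorithm on 56 and 11; the successive quotients are the partial quotients a_0, a_1, ... (each step inverts the fractional part left over by the previous one):
  56 = 5*11 + 1, so a_0 = 5.
  11 = 11*1 + 0, so a_1 = 11.
The remainder reaches 0 after 2 divisions, so the expansion has 2 partial quotients, read off in order.

[5; 11]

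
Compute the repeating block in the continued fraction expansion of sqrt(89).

[9; (2, 3, 3, 2, 18)]

Write x_i = (sqrt(89) + m_i)/d_i with (m_0, d_0) = (0, 1). a_0 = floor(sqrt(89)) = 9, since 9^2 = 81 <= 89 < 100 = 10^2.
Iterate m_{i+1} = d_i*a_i - m_i, d_{i+1} = (89 - m_{i+1}^2)/d_i, a_{i+1} = floor((a_0 + m_{i+1})/d_{i+1}):
  m_1 = 1*9 - 0 = 9, d_1 = (89 - 9^2)/1 = 8/1 = 8, a_1 = floor((9 + 9)/8) = 2.
  m_2 = 8*2 - 9 = 7, d_2 = (89 - 7^2)/8 = 40/8 = 5, a_2 = floor((9 + 7)/5) = 3.
  m_3 = 5*3 - 7 = 8, d_3 = (89 - 8^2)/5 = 25/5 = 5, a_3 = floor((9 + 8)/5) = 3.
  m_4 = 5*3 - 8 = 7, d_4 = (89 - 7^2)/5 = 40/5 = 8, a_4 = floor((9 + 7)/8) = 2.
  m_5 = 8*2 - 7 = 9, d_5 = (89 - 9^2)/8 = 8/8 = 1, a_5 = floor((9 + 9)/1) = 18.
  m_6 = 1*18 - 9 = 9, d_6 = (89 - 9^2)/1 = 8/1 = 8: (m_6, d_6) = (m_1, d_1) = (9, 8), so from here the quotients repeat a_1, ..., a_5; the period length is 5.
Hence the expansion of sqrt(89) is a_0 = 9 followed by the repeating block 2, 3, 3, 2, 18 (period 5).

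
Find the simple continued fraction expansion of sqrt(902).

Write x_i = (sqrt(902) + m_i)/d_i with (m_0, d_0) = (0, 1). a_0 = floor(sqrt(902)) = 30, since 30^2 = 900 <= 902 < 961 = 31^2.
Iterate m_{i+1} = d_i*a_i - m_i, d_{i+1} = (902 - m_{i+1}^2)/d_i, a_{i+1} = floor((a_0 + m_{i+1})/d_{i+1}):
  m_1 = 1*30 - 0 = 30, d_1 = (902 - 30^2)/1 = 2/1 = 2, a_1 = floor((30 + 30)/2) = 30.
  m_2 = 2*30 - 30 = 30, d_2 = (902 - 30^2)/2 = 2/2 = 1, a_2 = floor((30 + 30)/1) = 60.
  m_3 = 1*60 - 30 = 30, d_3 = (902 - 30^2)/1 = 2/1 = 2: (m_3, d_3) = (m_1, d_1) = (30, 2), so from here the quotients repeat a_1, a_2; the period length is 2.
Hence the expansion of sqrt(902) is a_0 = 30 followed by the repeating block 30, 60 (period 2).

[30; (30, 60)]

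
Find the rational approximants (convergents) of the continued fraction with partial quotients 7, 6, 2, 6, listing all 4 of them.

Using the convergent recurrence p_i = a_i*p_{i-1} + p_{i-2}, q_i = a_i*q_{i-1} + q_{i-2} with p_{-2}=0, p_{-1}=1, q_{-2}=1, q_{-1}=0:
  i=0: a_0=7, p_0 = 7*1 + 0 = 7, q_0 = 7*0 + 1 = 1.
  i=1: a_1=6, p_1 = 6*7 + 1 = 43, q_1 = 6*1 + 0 = 6.
  i=2: a_2=2, p_2 = 2*43 + 7 = 93, q_2 = 2*6 + 1 = 13.
  i=3: a_3=6, p_3 = 6*93 + 43 = 601, q_3 = 6*13 + 6 = 84.

7/1, 43/6, 93/13, 601/84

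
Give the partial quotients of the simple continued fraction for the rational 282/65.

[4; 2, 1, 21]

Run the Euclidean algorithm on 282 and 65; the successive quotients are the partial quotients a_0, a_1, ... (each step inverts the fractional part left over by the previous one):
  282 = 4*65 + 22, so a_0 = 4.
  65 = 2*22 + 21, so a_1 = 2.
  22 = 1*21 + 1, so a_2 = 1.
  21 = 21*1 + 0, so a_3 = 21.
The remainder reaches 0 after 4 divisions, so the expansion has 4 partial quotients, read off in order.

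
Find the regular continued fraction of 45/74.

[0; 1, 1, 1, 1, 4, 3]

Run the Euclidean algorithm on 45 and 74; the successive quotients are the partial quotients a_0, a_1, ... (each step inverts the fractional part left over by the previous one):
  45 = 0*74 + 45, so a_0 = 0.
  74 = 1*45 + 29, so a_1 = 1.
  45 = 1*29 + 16, so a_2 = 1.
  29 = 1*16 + 13, so a_3 = 1.
  16 = 1*13 + 3, so a_4 = 1.
  13 = 4*3 + 1, so a_5 = 4.
  3 = 3*1 + 0, so a_6 = 3.
The remainder reaches 0 after 7 divisions, so the expansion has 7 partial quotients, read off in order.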